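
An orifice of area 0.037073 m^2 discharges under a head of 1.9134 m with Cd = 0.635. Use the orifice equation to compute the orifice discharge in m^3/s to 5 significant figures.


Approach: apply the orifice equation, Q = Cd*A*sqrt(2*g*h).
Q = 0.635 * 0.037073 * sqrt(2*9.81*1.9134) = 0.14424 m^3/s
Therefore the orifice discharge = 0.14424 m^3/s.


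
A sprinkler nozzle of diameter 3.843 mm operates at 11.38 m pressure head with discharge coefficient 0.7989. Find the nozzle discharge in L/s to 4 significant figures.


Approach: apply the orifice equation, Q = Cd*A*sqrt(2*g*h), A = pi*(d/2)^2.
A = pi*(3.843e-3/2)^2 = 1.15993e-05 m^2
Q = 0.7989 * 1.15993e-05 * sqrt(2*9.81*11.38) * 1000 = 0.1385 L/s
Therefore the nozzle discharge = 0.1385 L/s.


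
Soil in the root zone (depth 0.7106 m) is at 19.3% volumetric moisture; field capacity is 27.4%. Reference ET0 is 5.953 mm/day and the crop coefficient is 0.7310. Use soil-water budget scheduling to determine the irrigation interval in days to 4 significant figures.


Approach: apply soil-water budget scheduling, SMD = (FC-theta)/100*depth*1000; ETc = ET0*Kc; interval = SMD/ETc.
Step 1 — soil moisture deficit:
  SMD = (27.4 - 19.3)/100 * 0.7106 * 1000 = 57.5586 mm
Step 2 — daily crop ET (ETc = ET0*Kc):
  ETc = 5.953 * 0.7310 = 4.35164 mm/day
Step 3 — irrigation interval (SMD/ETc):
  interval = 57.5586 / 4.35164 = 13.23 days
Therefore the irrigation interval = 13.23 days.


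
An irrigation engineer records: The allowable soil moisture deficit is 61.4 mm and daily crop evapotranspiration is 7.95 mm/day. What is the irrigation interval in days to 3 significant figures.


Approach: apply the irrigation interval relation, interval = SMD / ETc.
interval = 61.4 / 7.95 = 7.72 days
Therefore the irrigation interval = 7.72 days.


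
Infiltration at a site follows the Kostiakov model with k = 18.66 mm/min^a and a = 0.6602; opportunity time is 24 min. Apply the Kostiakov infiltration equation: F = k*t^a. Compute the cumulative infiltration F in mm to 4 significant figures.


F = 18.66 * 24^0.6602 = 152.1 mm
Therefore the cumulative infiltration F = 152.1 mm.


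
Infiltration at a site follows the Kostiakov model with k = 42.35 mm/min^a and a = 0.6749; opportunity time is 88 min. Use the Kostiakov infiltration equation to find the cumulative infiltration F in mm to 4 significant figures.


Approach: apply the Kostiakov infiltration equation, F = k*t^a.
F = 42.35 * 88^0.6749 = 869.3 mm
Therefore the cumulative infiltration F = 869.3 mm.


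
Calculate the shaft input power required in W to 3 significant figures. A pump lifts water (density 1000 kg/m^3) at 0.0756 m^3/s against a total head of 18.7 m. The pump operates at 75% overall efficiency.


Approach: apply hydraulic power then efficiency conversion, P = rho*g*Q*H; P_in = P/eta.
Step 1 — hydraulic power (P = rho*g*Q*H):
  P = 1000 * 9.81 * 0.0756 * 18.7 = 13869 W
Step 2 — input power: P_in = P/eta = 13869 / 0.75 = 18500 W
Therefore the shaft input power required = 18500 W.


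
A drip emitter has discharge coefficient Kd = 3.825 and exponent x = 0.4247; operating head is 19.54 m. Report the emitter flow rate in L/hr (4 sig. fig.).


Approach: apply the emitter characteristic equation, q = Kd * h^x.
q = 3.825 * 19.54^0.4247 = 13.52 L/hr
Therefore the emitter flow rate = 13.52 L/hr.


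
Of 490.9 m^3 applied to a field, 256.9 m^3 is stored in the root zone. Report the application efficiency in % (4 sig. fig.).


Approach: apply the application efficiency ratio, Ea = (stored/applied)*100.
Ea = (256.9/490.9)*100 = 52.33 %
Therefore the application efficiency = 52.33 %.


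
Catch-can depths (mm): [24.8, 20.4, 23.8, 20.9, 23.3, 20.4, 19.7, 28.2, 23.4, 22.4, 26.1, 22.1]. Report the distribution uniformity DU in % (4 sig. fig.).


Approach: apply the low-quarter distribution uniformity, DU = (mean of lowest quarter of readings / overall mean)*100.
sorted lowest 3 of 12: [19.7, 20.4, 20.4] -> mean = 20.1667 mm
overall mean = 22.9583 mm
DU = (20.1667/22.9583)*100 = 87.84 %
Therefore the distribution uniformity DU = 87.84 %.


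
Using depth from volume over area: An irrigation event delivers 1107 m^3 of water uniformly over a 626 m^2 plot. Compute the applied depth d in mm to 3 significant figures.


Approach: apply depth from volume over area, d = (V/A)*1000.
d = (1107 / 626) * 1000 = 1770 mm
Therefore the applied depth d = 1770 mm.


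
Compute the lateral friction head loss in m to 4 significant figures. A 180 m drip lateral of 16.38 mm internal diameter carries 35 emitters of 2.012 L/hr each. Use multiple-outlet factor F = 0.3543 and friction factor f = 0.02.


Approach: apply Darcy-Weisbach with the multiple-outlet F-factor, Q = n*q/(3600*1000) m^3/s; v = Q/A; hf = F*f*(L/D)*(v^2/(2g)).
Q = 35*2.012/(3600*1000) = 1.95611e-05 m^3/s
A = pi*(16.38e-3/2)^2 = 2.10726e-04 m^2, so v = Q/A = 0.0928273 m/s
hf = 0.3543*0.02*(180/0.01638)*(0.0928273^2/(2*9.81)) = 0.03420 m
Therefore the lateral friction head loss = 0.03420 m.


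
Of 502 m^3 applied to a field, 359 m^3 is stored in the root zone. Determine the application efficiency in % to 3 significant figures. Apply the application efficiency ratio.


Approach: apply the application efficiency ratio, Ea = (stored/applied)*100.
Ea = (359/502)*100 = 71.5 %
Therefore the application efficiency = 71.5 %.


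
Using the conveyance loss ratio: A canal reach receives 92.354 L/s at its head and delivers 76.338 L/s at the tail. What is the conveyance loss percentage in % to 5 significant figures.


Approach: apply the conveyance loss ratio, loss% = ((Q_head - Q_tail)/Q_head)*100.
loss = ((92.354 - 76.338)/92.354)*100 = 17.342 %
Therefore the conveyance loss percentage = 17.342 %.


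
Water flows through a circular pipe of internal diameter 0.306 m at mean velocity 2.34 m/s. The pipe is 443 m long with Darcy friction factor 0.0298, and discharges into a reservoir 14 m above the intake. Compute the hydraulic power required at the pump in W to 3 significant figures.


Approach: apply continuity + Darcy-Weisbach + hydraulic power, Q = A*v; hf = f*(L/D)*(v^2/(2g)); H = static + hf; P = rho*g*Q*H.
Step 1 — flow rate (continuity, Q = A*v):
  A = pi*(0.306/2)^2 = 0.073542 m^2
  Q = 0.073542 * 2.34 = 0.17209 m^3/s
Step 2 — friction head loss (Darcy-Weisbach):
  hf = 0.0298 * (443/0.306) * (2.34^2 / (2*9.81))
  hf = 12.040 m
Step 3 — total head: H = 14 + 12.040 = 26.040 m
Step 4 — hydraulic power (P = rho*g*Q*H):
  P = 1000 * 9.81 * 0.17209 * 26.040 = 44000 W
Therefore the hydraulic power required at the pump = 44000 W.


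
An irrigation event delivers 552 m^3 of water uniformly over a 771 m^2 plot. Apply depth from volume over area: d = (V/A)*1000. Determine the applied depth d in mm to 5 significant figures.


d = (552 / 771) * 1000 = 715.95 mm
Therefore the applied depth d = 715.95 mm.


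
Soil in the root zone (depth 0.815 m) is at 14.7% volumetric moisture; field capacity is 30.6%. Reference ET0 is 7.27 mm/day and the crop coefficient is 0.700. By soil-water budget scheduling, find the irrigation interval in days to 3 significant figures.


Approach: apply soil-water budget scheduling, SMD = (FC-theta)/100*depth*1000; ETc = ET0*Kc; interval = SMD/ETc.
Step 1 — soil moisture deficit:
  SMD = (30.6 - 14.7)/100 * 0.815 * 1000 = 129.59 mm
Step 2 — daily crop ET (ETc = ET0*Kc):
  ETc = 7.27 * 0.700 = 5.0890 mm/day
Step 3 — irrigation interval (SMD/ETc):
  interval = 129.59 / 5.0890 = 25.5 days
Therefore the irrigation interval = 25.5 days.


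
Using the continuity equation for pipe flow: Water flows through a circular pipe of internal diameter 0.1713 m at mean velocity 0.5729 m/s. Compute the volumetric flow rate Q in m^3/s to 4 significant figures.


Approach: apply the continuity equation for pipe flow, Q = A * v with A = pi*(D/2)^2.
A = pi*(0.1713/2)^2 = 0.0230465 m^2
Q = 0.0230465 * 0.5729 = 0.01320 m^3/s
Therefore the volumetric flow rate Q = 0.01320 m^3/s.


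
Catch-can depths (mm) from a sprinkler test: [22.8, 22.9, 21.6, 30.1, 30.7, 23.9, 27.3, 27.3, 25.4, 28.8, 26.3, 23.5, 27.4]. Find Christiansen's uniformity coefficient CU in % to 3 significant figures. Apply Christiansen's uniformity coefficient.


Approach: apply Christiansen's uniformity coefficient, CU = (1 - mean_abs_deviation/mean)*100.
mean = 26.000 mm
mean |d_i - mean| = 2.4462 mm
CU = (1 - 2.4462/26.000)*100 = 90.6 %
Therefore Christiansen's uniformity coefficient CU = 90.6 %.


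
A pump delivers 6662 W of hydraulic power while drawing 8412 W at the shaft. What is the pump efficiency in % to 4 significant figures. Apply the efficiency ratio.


Approach: apply the efficiency ratio, eta = (P_out/P_in)*100.
eta = (6662 / 8412) * 100 = 79.20 %
Therefore the pump efficiency = 79.20 %.


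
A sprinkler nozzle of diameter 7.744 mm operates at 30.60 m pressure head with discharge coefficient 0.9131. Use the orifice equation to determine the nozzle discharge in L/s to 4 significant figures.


Approach: apply the orifice equation, Q = Cd*A*sqrt(2*g*h), A = pi*(d/2)^2.
A = pi*(7.744e-3/2)^2 = 4.71000e-05 m^2
Q = 0.9131 * 4.71000e-05 * sqrt(2*9.81*30.60) * 1000 = 1.054 L/s
Therefore the nozzle discharge = 1.054 L/s.


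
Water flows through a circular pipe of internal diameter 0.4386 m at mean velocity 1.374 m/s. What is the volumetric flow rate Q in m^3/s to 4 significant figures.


Approach: apply the continuity equation for pipe flow, Q = A * v with A = pi*(D/2)^2.
A = pi*(0.4386/2)^2 = 0.151087 m^2
Q = 0.151087 * 1.374 = 0.2076 m^3/s
Therefore the volumetric flow rate Q = 0.2076 m^3/s.


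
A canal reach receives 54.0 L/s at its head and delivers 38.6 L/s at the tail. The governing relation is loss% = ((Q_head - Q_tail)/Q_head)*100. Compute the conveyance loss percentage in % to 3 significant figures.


loss = ((54.0 - 38.6)/54.0)*100 = 28.5 %
Therefore the conveyance loss percentage = 28.5 %.


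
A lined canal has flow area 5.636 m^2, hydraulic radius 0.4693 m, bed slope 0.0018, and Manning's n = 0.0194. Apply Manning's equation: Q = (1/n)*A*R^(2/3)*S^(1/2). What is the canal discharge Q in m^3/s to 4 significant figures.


Q = (1/0.0194) * 5.636 * 0.4693^(2/3) * 0.0018^(1/2) = 7.443 m^3/s
Therefore the canal discharge Q = 7.443 m^3/s.


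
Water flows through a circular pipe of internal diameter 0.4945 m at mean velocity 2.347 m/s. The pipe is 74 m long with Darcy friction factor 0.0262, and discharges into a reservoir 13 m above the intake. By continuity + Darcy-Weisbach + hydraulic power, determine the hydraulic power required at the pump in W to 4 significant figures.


Approach: apply continuity + Darcy-Weisbach + hydraulic power, Q = A*v; hf = f*(L/D)*(v^2/(2g)); H = static + hf; P = rho*g*Q*H.
Step 1 — flow rate (continuity, Q = A*v):
  A = pi*(0.4945/2)^2 = 0.192054 m^2
  Q = 0.192054 * 2.347 = 0.450750 m^3/s
Step 2 — friction head loss (Darcy-Weisbach):
  hf = 0.0262 * (74/0.4945) * (2.347^2 / (2*9.81))
  hf = 1.10076 m
Step 3 — total head: H = 13 + 1.10076 = 14.1008 m
Step 4 — hydraulic power (P = rho*g*Q*H):
  P = 1000 * 9.81 * 0.450750 * 14.1008 = 62350 W
Therefore the hydraulic power required at the pump = 62350 W.


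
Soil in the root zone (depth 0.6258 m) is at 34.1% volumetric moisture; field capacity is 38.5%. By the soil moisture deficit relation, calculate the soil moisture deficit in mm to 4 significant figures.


Approach: apply the soil moisture deficit relation, SMD = (FC - theta)/100 * depth * 1000.
SMD = (38.5 - 34.1)/100 * 0.6258 * 1000 = 27.54 mm
Therefore the soil moisture deficit = 27.54 mm.


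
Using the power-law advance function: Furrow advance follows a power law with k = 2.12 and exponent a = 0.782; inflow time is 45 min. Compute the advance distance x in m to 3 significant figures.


Approach: apply the power-law advance function, x = k*t^a.
x = 2.12 * 45^0.782 = 41.6 m
Therefore the advance distance x = 41.6 m.


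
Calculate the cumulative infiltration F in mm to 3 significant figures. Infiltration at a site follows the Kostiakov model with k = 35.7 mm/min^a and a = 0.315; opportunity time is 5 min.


Approach: apply the Kostiakov infiltration equation, F = k*t^a.
F = 35.7 * 5^0.315 = 59.3 mm
Therefore the cumulative infiltration F = 59.3 mm.


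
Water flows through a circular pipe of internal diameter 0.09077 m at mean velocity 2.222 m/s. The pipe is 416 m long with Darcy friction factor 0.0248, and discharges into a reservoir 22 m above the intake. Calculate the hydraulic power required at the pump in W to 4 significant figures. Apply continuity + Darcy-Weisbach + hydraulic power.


Approach: apply continuity + Darcy-Weisbach + hydraulic power, Q = A*v; hf = f*(L/D)*(v^2/(2g)); H = static + hf; P = rho*g*Q*H.
Step 1 — flow rate (continuity, Q = A*v):
  A = pi*(0.09077/2)^2 = 0.00647105 m^2
  Q = 0.00647105 * 2.222 = 0.0143787 m^3/s
Step 2 — friction head loss (Darcy-Weisbach):
  hf = 0.0248 * (416/0.09077) * (2.222^2 / (2*9.81))
  hf = 28.6017 m
Step 3 — total head: H = 22 + 28.6017 = 50.6017 m
Step 4 — hydraulic power (P = rho*g*Q*H):
  P = 1000 * 9.81 * 0.0143787 * 50.6017 = 7138 W
Therefore the hydraulic power required at the pump = 7138 W.


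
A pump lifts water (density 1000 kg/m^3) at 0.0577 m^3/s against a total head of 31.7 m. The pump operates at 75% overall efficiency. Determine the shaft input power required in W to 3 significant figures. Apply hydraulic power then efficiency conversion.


Approach: apply hydraulic power then efficiency conversion, P = rho*g*Q*H; P_in = P/eta.
Step 1 — hydraulic power (P = rho*g*Q*H):
  P = 1000 * 9.81 * 0.0577 * 31.7 = 17943 W
Step 2 — input power: P_in = P/eta = 17943 / 0.75 = 23900 W
Therefore the shaft input power required = 23900 W.


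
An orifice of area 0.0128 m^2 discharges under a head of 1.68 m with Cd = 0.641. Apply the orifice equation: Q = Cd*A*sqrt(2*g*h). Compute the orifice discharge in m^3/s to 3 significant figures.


Q = 0.641 * 0.0128 * sqrt(2*9.81*1.68) = 0.0471 m^3/s
Therefore the orifice discharge = 0.0471 m^3/s.


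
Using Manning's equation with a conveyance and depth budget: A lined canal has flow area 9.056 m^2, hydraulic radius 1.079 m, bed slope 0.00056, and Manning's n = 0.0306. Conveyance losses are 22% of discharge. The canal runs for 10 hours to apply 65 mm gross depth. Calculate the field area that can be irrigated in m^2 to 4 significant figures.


Approach: apply Manning's equation with a conveyance and depth budget, Q = (1/n)*A*R^(2/3)*S^(1/2); Q_field = Q*(1-loss); Area = Q_field*t/(d/1000).
Step 1 — canal discharge (Manning's equation):
  Q = (1/0.0306) * 9.056 * 1.079^(2/3) * 0.00056^(1/2) = 7.36755 m^3/s
Step 2 — delivered flow: Q_field = 7.36755*(1 - 22/100) = 5.74669 m^3/s
Step 3 — volume delivered: V = 5.74669 * 10*3600 = 206881 m^3
Step 4 — area served: A = V / (depth/1000) = 206881 / 0.065 = 3183000 m^2
Therefore the field area that can be irrigated = 3183000 m^2.


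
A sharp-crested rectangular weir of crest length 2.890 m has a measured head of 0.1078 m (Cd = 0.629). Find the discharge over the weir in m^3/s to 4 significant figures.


Approach: apply the rectangular weir equation, Q = (2/3)*Cd*L*sqrt(2g)*H^1.5.
Q = (2/3)*0.629*2.890*sqrt(2*9.81)*0.1078^1.5 = 0.1900 m^3/s
Therefore the discharge over the weir = 0.1900 m^3/s.


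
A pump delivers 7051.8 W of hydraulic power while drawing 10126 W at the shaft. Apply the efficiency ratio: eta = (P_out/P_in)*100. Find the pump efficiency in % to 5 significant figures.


eta = (7051.8 / 10126) * 100 = 69.641 %
Therefore the pump efficiency = 69.641 %.


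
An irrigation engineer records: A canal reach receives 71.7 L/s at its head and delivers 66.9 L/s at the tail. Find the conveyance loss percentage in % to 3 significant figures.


Approach: apply the conveyance loss ratio, loss% = ((Q_head - Q_tail)/Q_head)*100.
loss = ((71.7 - 66.9)/71.7)*100 = 6.69 %
Therefore the conveyance loss percentage = 6.69 %.


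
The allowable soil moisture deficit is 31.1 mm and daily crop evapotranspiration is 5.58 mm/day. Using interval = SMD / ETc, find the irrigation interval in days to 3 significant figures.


interval = 31.1 / 5.58 = 5.57 days
Therefore the irrigation interval = 5.57 days.


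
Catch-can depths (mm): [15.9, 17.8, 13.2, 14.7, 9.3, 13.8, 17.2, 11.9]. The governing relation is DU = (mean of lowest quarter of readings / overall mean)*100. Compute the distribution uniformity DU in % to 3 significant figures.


sorted lowest 2 of 8: [9.3, 11.9] -> mean = 10.600 mm
overall mean = 14.225 mm
DU = (10.600/14.225)*100 = 74.5 %
Therefore the distribution uniformity DU = 74.5 %.


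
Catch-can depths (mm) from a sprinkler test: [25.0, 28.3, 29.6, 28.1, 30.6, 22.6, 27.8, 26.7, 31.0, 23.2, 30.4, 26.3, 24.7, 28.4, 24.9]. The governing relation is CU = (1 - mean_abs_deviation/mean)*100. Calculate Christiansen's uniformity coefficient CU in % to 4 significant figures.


mean = 27.1733 mm
mean |d_i - mean| = 2.24178 mm
CU = (1 - 2.24178/27.1733)*100 = 91.75 %
Therefore Christiansen's uniformity coefficient CU = 91.75 %.


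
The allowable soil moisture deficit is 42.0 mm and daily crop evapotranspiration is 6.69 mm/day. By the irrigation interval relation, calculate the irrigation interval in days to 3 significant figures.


Approach: apply the irrigation interval relation, interval = SMD / ETc.
interval = 42.0 / 6.69 = 6.28 days
Therefore the irrigation interval = 6.28 days.


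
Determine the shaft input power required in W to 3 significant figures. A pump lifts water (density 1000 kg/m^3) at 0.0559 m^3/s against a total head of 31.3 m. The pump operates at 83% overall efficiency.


Approach: apply hydraulic power then efficiency conversion, P = rho*g*Q*H; P_in = P/eta.
Step 1 — hydraulic power (P = rho*g*Q*H):
  P = 1000 * 9.81 * 0.0559 * 31.3 = 17164 W
Step 2 — input power: P_in = P/eta = 17164 / 0.83 = 20700 W
Therefore the shaft input power required = 20700 W.


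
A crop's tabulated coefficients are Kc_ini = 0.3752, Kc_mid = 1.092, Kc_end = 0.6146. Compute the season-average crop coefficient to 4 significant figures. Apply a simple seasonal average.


Approach: apply a simple seasonal average, Kc_avg = (Kc_ini + Kc_mid + Kc_end)/3.
Kc_avg = (0.3752 + 1.092 + 0.6146)/3 = 0.6939
Therefore the season-average crop coefficient = 0.6939.


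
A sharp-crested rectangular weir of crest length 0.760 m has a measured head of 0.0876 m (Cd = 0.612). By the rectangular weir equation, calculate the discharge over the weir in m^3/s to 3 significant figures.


Approach: apply the rectangular weir equation, Q = (2/3)*Cd*L*sqrt(2g)*H^1.5.
Q = (2/3)*0.612*0.760*sqrt(2*9.81)*0.0876^1.5 = 0.0356 m^3/s
Therefore the discharge over the weir = 0.0356 m^3/s.


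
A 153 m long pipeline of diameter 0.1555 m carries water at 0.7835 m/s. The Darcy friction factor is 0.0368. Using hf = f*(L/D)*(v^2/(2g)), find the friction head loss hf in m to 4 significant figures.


hf = 0.0368 * (153/0.1555) * (0.7835^2 / (2*9.81))
hf = 1.133 m
Therefore the friction head loss hf = 1.133 m.


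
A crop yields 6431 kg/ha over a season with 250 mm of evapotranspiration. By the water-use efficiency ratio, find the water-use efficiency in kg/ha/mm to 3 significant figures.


Approach: apply the water-use efficiency ratio, WUE = yield/ET.
WUE = 6431 / 250 = 25.7 kg/ha/mm
Therefore the water-use efficiency = 25.7 kg/ha/mm.


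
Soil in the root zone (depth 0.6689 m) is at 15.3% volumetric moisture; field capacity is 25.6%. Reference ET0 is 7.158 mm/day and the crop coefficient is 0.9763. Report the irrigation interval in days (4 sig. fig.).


Approach: apply soil-water budget scheduling, SMD = (FC-theta)/100*depth*1000; ETc = ET0*Kc; interval = SMD/ETc.
Step 1 — soil moisture deficit:
  SMD = (25.6 - 15.3)/100 * 0.6689 * 1000 = 68.8967 mm
Step 2 — daily crop ET (ETc = ET0*Kc):
  ETc = 7.158 * 0.9763 = 6.98836 mm/day
Step 3 — irrigation interval (SMD/ETc):
  interval = 68.8967 / 6.98836 = 9.859 days
Therefore the irrigation interval = 9.859 days.


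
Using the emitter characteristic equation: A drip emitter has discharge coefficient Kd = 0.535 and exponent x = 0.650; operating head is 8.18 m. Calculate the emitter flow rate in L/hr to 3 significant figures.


Approach: apply the emitter characteristic equation, q = Kd * h^x.
q = 0.535 * 8.18^0.650 = 2.10 L/hr
Therefore the emitter flow rate = 2.10 L/hr.


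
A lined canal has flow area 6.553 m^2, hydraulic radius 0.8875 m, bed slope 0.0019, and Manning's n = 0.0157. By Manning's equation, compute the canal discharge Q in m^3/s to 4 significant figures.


Approach: apply Manning's equation, Q = (1/n)*A*R^(2/3)*S^(1/2).
Q = (1/0.0157) * 6.553 * 0.8875^(2/3) * 0.0019^(1/2) = 16.80 m^3/s
Therefore the canal discharge Q = 16.80 m^3/s.


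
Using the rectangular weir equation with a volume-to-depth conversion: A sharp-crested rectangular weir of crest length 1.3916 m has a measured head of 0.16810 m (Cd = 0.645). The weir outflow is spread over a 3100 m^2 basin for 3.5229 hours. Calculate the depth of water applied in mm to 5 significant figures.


Approach: apply the rectangular weir equation with a volume-to-depth conversion, Q = (2/3)*Cd*L*sqrt(2g)*H^1.5; d = Q*t/A * 1000.
Step 1 — weir discharge:
  Q = (2/3)*0.645*1.3916*sqrt(2*9.81)*0.16810^1.5 = 0.1826770 m^3/s
Step 2 — volume: V = 0.1826770 * 3.5229*3600 = 2316.791 m^3
Step 3 — depth: d = V/A * 1000 = 2316.791/3100 * 1000 = 747.35 mm
Therefore the depth of water applied = 747.35 mm.


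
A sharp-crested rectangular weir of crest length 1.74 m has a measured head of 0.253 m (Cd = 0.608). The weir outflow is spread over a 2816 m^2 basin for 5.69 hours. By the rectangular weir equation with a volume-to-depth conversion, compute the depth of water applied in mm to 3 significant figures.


Approach: apply the rectangular weir equation with a volume-to-depth conversion, Q = (2/3)*Cd*L*sqrt(2g)*H^1.5; d = Q*t/A * 1000.
Step 1 — weir discharge:
  Q = (2/3)*0.608*1.74*sqrt(2*9.81)*0.253^1.5 = 0.39755 m^3/s
Step 2 — volume: V = 0.39755 * 5.69*3600 = 8143.4 m^3
Step 3 — depth: d = V/A * 1000 = 8143.4/2816 * 1000 = 2890 mm
Therefore the depth of water applied = 2890 mm.


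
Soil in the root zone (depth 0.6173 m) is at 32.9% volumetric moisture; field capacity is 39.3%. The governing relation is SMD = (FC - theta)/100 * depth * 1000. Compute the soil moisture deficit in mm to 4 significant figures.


SMD = (39.3 - 32.9)/100 * 0.6173 * 1000 = 39.51 mm
Therefore the soil moisture deficit = 39.51 mm.


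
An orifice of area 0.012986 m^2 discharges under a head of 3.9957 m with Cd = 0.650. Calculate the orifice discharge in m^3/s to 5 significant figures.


Approach: apply the orifice equation, Q = Cd*A*sqrt(2*g*h).
Q = 0.650 * 0.012986 * sqrt(2*9.81*3.9957) = 0.074737 m^3/s
Therefore the orifice discharge = 0.074737 m^3/s.


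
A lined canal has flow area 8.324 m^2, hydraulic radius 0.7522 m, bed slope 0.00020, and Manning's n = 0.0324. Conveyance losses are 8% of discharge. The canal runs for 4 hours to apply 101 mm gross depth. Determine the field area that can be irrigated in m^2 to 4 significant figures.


Approach: apply Manning's equation with a conveyance and depth budget, Q = (1/n)*A*R^(2/3)*S^(1/2); Q_field = Q*(1-loss); Area = Q_field*t/(d/1000).
Step 1 — canal discharge (Manning's equation):
  Q = (1/0.0324) * 8.324 * 0.7522^(2/3) * 0.00020^(1/2) = 3.00509 m^3/s
Step 2 — delivered flow: Q_field = 3.00509*(1 - 8/100) = 2.76468 m^3/s
Step 3 — volume delivered: V = 2.76468 * 4*3600 = 39811.4 m^3
Step 4 — area served: A = V / (depth/1000) = 39811.4 / 0.101 = 394200 m^2
Therefore the field area that can be irrigated = 394200 m^2.


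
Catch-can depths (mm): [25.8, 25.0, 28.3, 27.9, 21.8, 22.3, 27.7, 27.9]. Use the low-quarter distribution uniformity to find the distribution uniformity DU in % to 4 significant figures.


Approach: apply the low-quarter distribution uniformity, DU = (mean of lowest quarter of readings / overall mean)*100.
sorted lowest 2 of 8: [21.8, 22.3] -> mean = 22.0500 mm
overall mean = 25.8375 mm
DU = (22.0500/25.8375)*100 = 85.34 %
Therefore the distribution uniformity DU = 85.34 %.


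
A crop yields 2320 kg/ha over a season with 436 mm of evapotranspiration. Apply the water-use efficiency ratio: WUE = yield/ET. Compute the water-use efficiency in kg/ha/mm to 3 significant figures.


WUE = 2320 / 436 = 5.32 kg/ha/mm
Therefore the water-use efficiency = 5.32 kg/ha/mm.


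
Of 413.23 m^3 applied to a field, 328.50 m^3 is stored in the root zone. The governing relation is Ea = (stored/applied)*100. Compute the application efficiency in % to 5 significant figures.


Ea = (328.50/413.23)*100 = 79.496 %
Therefore the application efficiency = 79.496 %.


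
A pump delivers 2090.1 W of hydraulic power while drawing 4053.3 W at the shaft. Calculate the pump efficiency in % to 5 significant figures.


Approach: apply the efficiency ratio, eta = (P_out/P_in)*100.
eta = (2090.1 / 4053.3) * 100 = 51.565 %
Therefore the pump efficiency = 51.565 %.


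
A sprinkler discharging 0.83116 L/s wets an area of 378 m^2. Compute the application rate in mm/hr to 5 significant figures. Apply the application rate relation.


Approach: apply the application rate relation, rate = (Q/A)*3600.
rate = (0.83116 / 378) * 3600 = 7.9158 mm/hr
Therefore the application rate = 7.9158 mm/hr.


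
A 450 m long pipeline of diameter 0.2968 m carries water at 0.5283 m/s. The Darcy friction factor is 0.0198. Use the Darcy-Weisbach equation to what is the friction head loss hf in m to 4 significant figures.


Approach: apply the Darcy-Weisbach equation, hf = f*(L/D)*(v^2/(2g)).
hf = 0.0198 * (450/0.2968) * (0.5283^2 / (2*9.81))
hf = 0.4270 m
Therefore the friction head loss hf = 0.4270 m.


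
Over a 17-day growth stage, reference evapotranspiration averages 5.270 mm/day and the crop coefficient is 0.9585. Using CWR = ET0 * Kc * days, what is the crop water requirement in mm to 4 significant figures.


CWR = 5.270 * 0.9585 * 17 = 85.87 mm
Therefore the crop water requirement = 85.87 mm.


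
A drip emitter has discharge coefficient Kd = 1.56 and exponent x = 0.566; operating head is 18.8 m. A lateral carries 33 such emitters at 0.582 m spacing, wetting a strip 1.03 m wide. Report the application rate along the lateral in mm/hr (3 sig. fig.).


Approach: apply the emitter equation with a lateral mass balance, q = Kd*h^x; Q = n*q; rate = Q/(n*spacing*width).
Step 1 — single emitter flow (q = Kd*h^x):
  q = 1.56 * 18.8^0.566 = 8.2091 L/hr
Step 2 — total lateral flow: Q = 33 * 8.2091 = 270.90 L/hr
Step 3 — wetted area: A = 33 * 0.582 * 1.03 = 19.782 m^2
Step 4 — application rate: Q/A = 270.90/19.782 = 13.7 mm/hr
Therefore the application rate along the lateral = 13.7 mm/hr.


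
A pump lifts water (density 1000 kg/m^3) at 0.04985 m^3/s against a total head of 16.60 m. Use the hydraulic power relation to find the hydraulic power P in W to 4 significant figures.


Approach: apply the hydraulic power relation, P = rho*g*Q*H.
P = 1000 * 9.81 * 0.04985 * 16.60 = 8118 W
Therefore the hydraulic power P = 8118 W.


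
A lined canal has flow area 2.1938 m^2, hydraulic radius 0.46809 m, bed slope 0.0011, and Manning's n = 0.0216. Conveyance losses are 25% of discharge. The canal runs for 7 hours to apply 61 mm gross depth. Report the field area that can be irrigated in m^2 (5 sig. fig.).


Approach: apply Manning's equation with a conveyance and depth budget, Q = (1/n)*A*R^(2/3)*S^(1/2); Q_field = Q*(1-loss); Area = Q_field*t/(d/1000).
Step 1 — canal discharge (Manning's equation):
  Q = (1/0.0216) * 2.1938 * 0.46809^(2/3) * 0.0011^(1/2) = 2.030763 m^3/s
Step 2 — delivered flow: Q_field = 2.030763*(1 - 25/100) = 1.523072 m^3/s
Step 3 — volume delivered: V = 1.523072 * 7*3600 = 38381.42 m^3
Step 4 — area served: A = V / (depth/1000) = 38381.42 / 0.061 = 629200 m^2
Therefore the field area that can be irrigated = 629200 m^2.


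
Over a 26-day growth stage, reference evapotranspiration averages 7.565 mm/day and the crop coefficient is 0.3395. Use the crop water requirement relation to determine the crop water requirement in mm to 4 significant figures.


Approach: apply the crop water requirement relation, CWR = ET0 * Kc * days.
CWR = 7.565 * 0.3395 * 26 = 66.78 mm
Therefore the crop water requirement = 66.78 mm.


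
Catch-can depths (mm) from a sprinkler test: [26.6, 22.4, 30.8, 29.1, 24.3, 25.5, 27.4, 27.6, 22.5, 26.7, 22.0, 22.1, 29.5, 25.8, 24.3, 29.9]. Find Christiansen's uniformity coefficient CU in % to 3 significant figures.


Approach: apply Christiansen's uniformity coefficient, CU = (1 - mean_abs_deviation/mean)*100.
mean = 26.031 mm
mean |d_i - mean| = 2.4188 mm
CU = (1 - 2.4188/26.031)*100 = 90.7 %
Therefore Christiansen's uniformity coefficient CU = 90.7 %.


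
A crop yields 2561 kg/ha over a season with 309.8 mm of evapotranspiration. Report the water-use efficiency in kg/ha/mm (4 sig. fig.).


Approach: apply the water-use efficiency ratio, WUE = yield/ET.
WUE = 2561 / 309.8 = 8.267 kg/ha/mm
Therefore the water-use efficiency = 8.267 kg/ha/mm.


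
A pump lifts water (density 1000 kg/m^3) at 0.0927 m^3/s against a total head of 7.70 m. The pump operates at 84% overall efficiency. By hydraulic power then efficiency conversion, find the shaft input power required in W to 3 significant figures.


Approach: apply hydraulic power then efficiency conversion, P = rho*g*Q*H; P_in = P/eta.
Step 1 — hydraulic power (P = rho*g*Q*H):
  P = 1000 * 9.81 * 0.0927 * 7.70 = 7002.3 W
Step 2 — input power: P_in = P/eta = 7002.3 / 0.84 = 8340 W
Therefore the shaft input power required = 8340 W.


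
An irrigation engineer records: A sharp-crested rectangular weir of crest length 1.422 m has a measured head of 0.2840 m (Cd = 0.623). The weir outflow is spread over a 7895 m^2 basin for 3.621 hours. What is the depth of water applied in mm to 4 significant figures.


Approach: apply the rectangular weir equation with a volume-to-depth conversion, Q = (2/3)*Cd*L*sqrt(2g)*H^1.5; d = Q*t/A * 1000.
Step 1 — weir discharge:
  Q = (2/3)*0.623*1.422*sqrt(2*9.81)*0.2840^1.5 = 0.395935 m^3/s
Step 2 — volume: V = 0.395935 * 3.621*3600 = 5161.24 m^3
Step 3 — depth: d = V/A * 1000 = 5161.24/7895 * 1000 = 653.7 mm
Therefore the depth of water applied = 653.7 mm.


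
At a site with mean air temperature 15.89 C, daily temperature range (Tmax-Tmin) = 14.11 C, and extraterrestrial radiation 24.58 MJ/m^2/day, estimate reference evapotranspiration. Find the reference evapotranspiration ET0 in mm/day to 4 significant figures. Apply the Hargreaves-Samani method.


Approach: apply the Hargreaves-Samani method, ET0 = 0.0023*(Tmean+17.8)*sqrt(Tmax-Tmin)*0.408*Ra.
ET0 = 0.0023*(15.89+17.8)*sqrt(14.11)*0.408*24.58 = 2.919 mm/day
Therefore the reference evapotranspiration ET0 = 2.919 mm/day.


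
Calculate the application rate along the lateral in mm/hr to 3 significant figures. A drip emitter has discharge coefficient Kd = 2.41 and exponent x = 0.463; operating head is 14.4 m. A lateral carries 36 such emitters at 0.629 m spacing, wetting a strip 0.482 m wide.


Approach: apply the emitter equation with a lateral mass balance, q = Kd*h^x; Q = n*q; rate = Q/(n*spacing*width).
Step 1 — single emitter flow (q = Kd*h^x):
  q = 2.41 * 14.4^0.463 = 8.2859 L/hr
Step 2 — total lateral flow: Q = 36 * 8.2859 = 298.29 L/hr
Step 3 — wetted area: A = 36 * 0.629 * 0.482 = 10.914 m^2
Step 4 — application rate: Q/A = 298.29/10.914 = 27.3 mm/hr
Therefore the application rate along the lateral = 27.3 mm/hr.


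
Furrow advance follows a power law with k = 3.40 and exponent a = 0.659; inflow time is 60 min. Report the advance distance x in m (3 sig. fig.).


Approach: apply the power-law advance function, x = k*t^a.
x = 3.40 * 60^0.659 = 50.5 m
Therefore the advance distance x = 50.5 m.


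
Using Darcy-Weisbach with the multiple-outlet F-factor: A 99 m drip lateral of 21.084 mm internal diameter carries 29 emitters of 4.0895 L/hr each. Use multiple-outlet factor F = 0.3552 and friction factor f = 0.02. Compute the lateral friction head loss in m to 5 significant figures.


Approach: apply Darcy-Weisbach with the multiple-outlet F-factor, Q = n*q/(3600*1000) m^3/s; v = Q/A; hf = F*f*(L/D)*(v^2/(2g)).
Q = 29*4.0895/(3600*1000) = 3.294319e-05 m^3/s
A = pi*(21.084e-3/2)^2 = 3.491370e-04 m^2, so v = Q/A = 0.09435606 m/s
hf = 0.3552*0.02*(99/0.021084)*(0.09435606^2/(2*9.81)) = 0.015137 m
Therefore the lateral friction head loss = 0.015137 m.


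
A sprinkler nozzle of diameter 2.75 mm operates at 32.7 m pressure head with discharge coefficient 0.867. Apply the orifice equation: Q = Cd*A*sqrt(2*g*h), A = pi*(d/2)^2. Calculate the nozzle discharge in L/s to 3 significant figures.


A = pi*(2.75e-3/2)^2 = 5.9396e-06 m^2
Q = 0.867 * 5.9396e-06 * sqrt(2*9.81*32.7) * 1000 = 0.130 L/s
Therefore the nozzle discharge = 0.130 L/s.


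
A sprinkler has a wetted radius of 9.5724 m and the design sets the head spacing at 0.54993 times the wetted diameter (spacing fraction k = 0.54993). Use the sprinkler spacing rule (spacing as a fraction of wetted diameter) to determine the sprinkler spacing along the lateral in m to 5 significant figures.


Approach: apply the sprinkler spacing rule (spacing as a fraction of wetted diameter), S = k*(2*R).
S = 0.54993 * (2 * 9.5724) = 10.528 m
Therefore the sprinkler spacing along the lateral = 10.528 m.


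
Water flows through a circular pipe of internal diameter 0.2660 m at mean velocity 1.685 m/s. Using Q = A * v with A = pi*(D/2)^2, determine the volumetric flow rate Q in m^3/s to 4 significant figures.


A = pi*(0.2660/2)^2 = 0.0555716 m^2
Q = 0.0555716 * 1.685 = 0.09364 m^3/s
Therefore the volumetric flow rate Q = 0.09364 m^3/s.


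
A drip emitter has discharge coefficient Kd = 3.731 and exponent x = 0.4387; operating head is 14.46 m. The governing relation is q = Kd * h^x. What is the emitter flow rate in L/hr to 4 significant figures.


q = 3.731 * 14.46^0.4387 = 12.04 L/hr
Therefore the emitter flow rate = 12.04 L/hr.


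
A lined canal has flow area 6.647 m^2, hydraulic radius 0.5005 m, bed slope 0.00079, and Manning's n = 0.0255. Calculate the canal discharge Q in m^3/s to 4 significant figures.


Approach: apply Manning's equation, Q = (1/n)*A*R^(2/3)*S^(1/2).
Q = (1/0.0255) * 6.647 * 0.5005^(2/3) * 0.00079^(1/2) = 4.619 m^3/s
Therefore the canal discharge Q = 4.619 m^3/s.


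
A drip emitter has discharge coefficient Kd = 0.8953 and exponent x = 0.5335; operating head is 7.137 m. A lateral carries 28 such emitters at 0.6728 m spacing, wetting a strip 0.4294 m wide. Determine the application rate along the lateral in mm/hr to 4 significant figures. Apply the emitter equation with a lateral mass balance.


Approach: apply the emitter equation with a lateral mass balance, q = Kd*h^x; Q = n*q; rate = Q/(n*spacing*width).
Step 1 — single emitter flow (q = Kd*h^x):
  q = 0.8953 * 7.137^0.5335 = 2.55458 L/hr
Step 2 — total lateral flow: Q = 28 * 2.55458 = 71.5282 L/hr
Step 3 — wetted area: A = 28 * 0.6728 * 0.4294 = 8.08921 m^2
Step 4 — application rate: Q/A = 71.5282/8.08921 = 8.842 mm/hr
Therefore the application rate along the lateral = 8.842 mm/hr.


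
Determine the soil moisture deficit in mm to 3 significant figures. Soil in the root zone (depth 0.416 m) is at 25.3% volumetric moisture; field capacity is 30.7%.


Approach: apply the soil moisture deficit relation, SMD = (FC - theta)/100 * depth * 1000.
SMD = (30.7 - 25.3)/100 * 0.416 * 1000 = 22.5 mm
Therefore the soil moisture deficit = 22.5 mm.


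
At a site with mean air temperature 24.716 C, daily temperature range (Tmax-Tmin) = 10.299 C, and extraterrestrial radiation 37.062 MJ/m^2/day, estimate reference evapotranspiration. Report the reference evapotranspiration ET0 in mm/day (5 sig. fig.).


Approach: apply the Hargreaves-Samani method, ET0 = 0.0023*(Tmean+17.8)*sqrt(Tmax-Tmin)*0.408*Ra.
ET0 = 0.0023*(24.716+17.8)*sqrt(10.299)*0.408*37.062 = 4.7453 mm/day
Therefore the reference evapotranspiration ET0 = 4.7453 mm/day.


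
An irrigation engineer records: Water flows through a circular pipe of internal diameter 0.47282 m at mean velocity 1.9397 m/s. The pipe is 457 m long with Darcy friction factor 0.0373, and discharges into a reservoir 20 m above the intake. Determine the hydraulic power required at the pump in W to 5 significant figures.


Approach: apply continuity + Darcy-Weisbach + hydraulic power, Q = A*v; hf = f*(L/D)*(v^2/(2g)); H = static + hf; P = rho*g*Q*H.
Step 1 — flow rate (continuity, Q = A*v):
  A = pi*(0.47282/2)^2 = 0.1755826 m^2
  Q = 0.1755826 * 1.9397 = 0.3405776 m^3/s
Step 2 — friction head loss (Darcy-Weisbach):
  hf = 0.0373 * (457/0.47282) * (1.9397^2 / (2*9.81))
  hf = 6.913522 m
Step 3 — total head: H = 20 + 6.913522 = 26.91352 m
Step 4 — hydraulic power (P = rho*g*Q*H):
  P = 1000 * 9.81 * 0.3405776 * 26.91352 = 89920 W
Therefore the hydraulic power required at the pump = 89920 W.


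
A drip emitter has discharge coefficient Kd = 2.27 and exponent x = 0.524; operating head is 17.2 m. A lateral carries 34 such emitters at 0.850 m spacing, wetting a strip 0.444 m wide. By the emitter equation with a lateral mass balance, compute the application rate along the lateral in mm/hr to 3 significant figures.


Approach: apply the emitter equation with a lateral mass balance, q = Kd*h^x; Q = n*q; rate = Q/(n*spacing*width).
Step 1 — single emitter flow (q = Kd*h^x):
  q = 2.27 * 17.2^0.524 = 10.080 L/hr
Step 2 — total lateral flow: Q = 34 * 10.080 = 342.71 L/hr
Step 3 — wetted area: A = 34 * 0.850 * 0.444 = 12.832 m^2
Step 4 — application rate: Q/A = 342.71/12.832 = 26.7 mm/hr
Therefore the application rate along the lateral = 26.7 mm/hr.


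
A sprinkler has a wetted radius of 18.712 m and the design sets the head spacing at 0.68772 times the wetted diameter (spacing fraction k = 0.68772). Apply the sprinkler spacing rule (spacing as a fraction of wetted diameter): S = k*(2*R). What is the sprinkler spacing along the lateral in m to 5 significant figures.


S = 0.68772 * (2 * 18.712) = 25.737 m
Therefore the sprinkler spacing along the lateral = 25.737 m.


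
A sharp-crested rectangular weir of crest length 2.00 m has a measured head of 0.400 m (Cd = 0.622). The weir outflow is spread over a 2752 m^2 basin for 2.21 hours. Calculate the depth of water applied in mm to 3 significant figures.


Approach: apply the rectangular weir equation with a volume-to-depth conversion, Q = (2/3)*Cd*L*sqrt(2g)*H^1.5; d = Q*t/A * 1000.
Step 1 — weir discharge:
  Q = (2/3)*0.622*2.00*sqrt(2*9.81)*0.400^1.5 = 0.92933 m^3/s
Step 2 — volume: V = 0.92933 * 2.21*3600 = 7393.7 m^3
Step 3 — depth: d = V/A * 1000 = 7393.7/2752 * 1000 = 2690 mm
Therefore the depth of water applied = 2690 mm.


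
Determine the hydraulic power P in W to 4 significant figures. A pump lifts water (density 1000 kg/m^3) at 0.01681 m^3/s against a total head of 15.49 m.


Approach: apply the hydraulic power relation, P = rho*g*Q*H.
P = 1000 * 9.81 * 0.01681 * 15.49 = 2554 W
Therefore the hydraulic power P = 2554 W.


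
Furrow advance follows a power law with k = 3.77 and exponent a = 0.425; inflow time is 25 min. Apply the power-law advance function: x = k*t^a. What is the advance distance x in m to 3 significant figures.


x = 3.77 * 25^0.425 = 14.8 m
Therefore the advance distance x = 14.8 m.


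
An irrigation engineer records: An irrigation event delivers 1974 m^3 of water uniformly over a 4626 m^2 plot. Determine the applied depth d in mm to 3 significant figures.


Approach: apply depth from volume over area, d = (V/A)*1000.
d = (1974 / 4626) * 1000 = 427 mm
Therefore the applied depth d = 427 mm.


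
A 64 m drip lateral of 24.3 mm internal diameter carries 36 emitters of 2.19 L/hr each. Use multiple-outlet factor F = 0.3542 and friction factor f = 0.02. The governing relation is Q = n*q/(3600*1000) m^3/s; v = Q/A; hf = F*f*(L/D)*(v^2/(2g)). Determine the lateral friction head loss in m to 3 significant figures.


Q = 36*2.19/(3600*1000) = 2.1900e-05 m^3/s
A = pi*(24.3e-3/2)^2 = 4.6377e-04 m^2, so v = Q/A = 0.047222 m/s
hf = 0.3542*0.02*(64/0.0243)*(0.047222^2/(2*9.81)) = 0.00212 m
Therefore the lateral friction head loss = 0.00212 m.
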